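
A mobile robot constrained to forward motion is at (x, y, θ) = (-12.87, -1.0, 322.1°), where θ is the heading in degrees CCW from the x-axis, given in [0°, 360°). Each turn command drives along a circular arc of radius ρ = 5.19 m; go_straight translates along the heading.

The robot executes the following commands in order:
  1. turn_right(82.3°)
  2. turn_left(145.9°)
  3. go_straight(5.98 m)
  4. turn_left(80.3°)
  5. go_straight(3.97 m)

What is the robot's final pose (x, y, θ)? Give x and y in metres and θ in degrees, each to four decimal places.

(2.1961, -2.4766, 106.0000°)

set_pose: (x, y, θ) = (-12.8700, -1.0000, 322.1000°), ρ = 5.19
turn_right(82.3°): centre at ρ to the right, rotate −82.3° → (-11.5726, -7.7060, 239.8000°)
turn_left(145.9°): centre at ρ to the left, rotate +145.9° → (-4.8363, -14.9933, 385.7000° ≡ 25.7000°)
go_straight(5.98): x += 5.98·cos θ, y += 5.98·sin θ → (0.5522, -12.4000, 25.7000°)
turn_left(80.3°): centre at ρ to the left, rotate +80.3° → (3.2904, -6.2929, 106.0000°)
go_straight(3.97): x += 3.97·cos θ, y += 3.97·sin θ → (2.1961, -2.4766, 106.0000°)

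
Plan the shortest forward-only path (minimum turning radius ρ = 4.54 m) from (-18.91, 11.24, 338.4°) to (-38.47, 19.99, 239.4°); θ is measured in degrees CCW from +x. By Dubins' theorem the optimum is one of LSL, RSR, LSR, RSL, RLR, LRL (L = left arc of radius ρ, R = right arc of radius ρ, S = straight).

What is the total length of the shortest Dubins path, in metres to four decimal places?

38.1460 m

Let ψ = atan2(Δy, Δx) = atan2(8.75, -19.56) = 155.8991° be the start→goal bearing.
Normalize: d = |goal − start| / ρ = 21.427928/4.54 = 4.719808, α = (θ_start − ψ) mod 360° = 182.5009° = 3.185242 rad, β = (θ_goal − ψ) mod 360° = 83.5009° = 1.457367 rad.
Common terms: sin α = -0.043636, cos α = -0.999047, sin β = 0.993574, cos β = 0.113187, cos(α−β) = -0.156434, d² = 22.276587. Work in radians in the unit-radius frame; every candidate has L = ρ·(t + p + q).
LSL: p² = 2 + d² − 2cos(α−β) + 2d(sin α − sin β) = 14.798595; p = √p² = 3.846894; φ = atan2(cos β − cos α, d + sin α − sin β) = 0.293313 rad; t = (φ − α) mod 2π = 3.391256 rad, q = (β − φ) mod 2π = 1.164054 rad → L = 4.54·(3.391256 + 3.846894 + 1.164054) = 4.54·8.402204 = 38.146004 m
RSR: p² = 2 + d² − 2cos(α−β) + 2d(sin β − sin α) = 34.380317; p = √p² = 5.863473; φ = atan2(cos α − cos β, d − sin α + sin β) = -0.190845 rad; t = (α − φ) mod 2π = 3.376087 rad, q = (φ − β) mod 2π = 4.634974 rad → L = 4.54·(3.376087 + 5.863473 + 4.634974) = 4.54·13.874534 = 62.990386 m
LSR: p² = d² − 2 + 2cos(α−β) + 2d(sin α + sin β) = 28.930766; p = √p² = 5.378733; φ = atan2(−cos α − cos β, d + sin α + sin β) − atan2(−2, p) = 0.510983 rad; t = (φ − α) mod 2π = 3.608926 rad, q = (φ − β) mod 2π = 5.336802 rad → L = 4.54·(3.608926 + 5.378733 + 5.336802) = 4.54·14.324461 = 65.033052 m
RSL: p² = d² − 2 + 2cos(α−β) − 2d(sin α + sin β) = 10.996670; p = √p² = 3.316123; φ = atan2(cos α + cos β, d − sin α − sin β) − atan2(2, p) = -0.773503 rad; t = (α − φ) mod 2π = 3.958746 rad, q = (β − φ) mod 2π = 2.230870 rad → L = 4.54·(3.958746 + 3.316123 + 2.230870) = 4.54·9.505738 = 43.156052 m
RLR: c = (6 − d² + 2cos(α−β) + 2d(sin α − sin β))/8 = -3.297540, |c| > 1 → infeasible
LRL: c = (6 − d² + 2cos(α−β) − 2d(sin α − sin β))/8 = -0.849824; p = 2π − arccos c = 3.696737 rad; φ = atan2(cos β − cos α, d + sin α − sin β) = 0.293313 rad; t = (φ − α + p/2) mod 2π = 5.239624 rad, q = (β − α − t + p) mod 2π = 3.012422 rad → L = 4.54·(5.239624 + 3.696737 + 3.012422) = 4.54·11.948783 = 54.247476 m
Shortest: LSL with L = 38.146004 m ≈ 38.1460 m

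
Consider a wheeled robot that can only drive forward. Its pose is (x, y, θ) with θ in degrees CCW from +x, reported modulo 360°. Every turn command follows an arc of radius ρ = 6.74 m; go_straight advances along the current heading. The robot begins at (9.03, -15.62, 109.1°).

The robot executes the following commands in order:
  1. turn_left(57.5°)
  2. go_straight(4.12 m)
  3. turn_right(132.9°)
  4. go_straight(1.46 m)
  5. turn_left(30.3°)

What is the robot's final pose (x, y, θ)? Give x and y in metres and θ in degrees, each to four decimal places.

(1.5704, 5.3126, 64.0000°)

set_pose: (x, y, θ) = (9.0300, -15.6200, 109.1000°), ρ = 6.74
turn_left(57.5°): centre at ρ to the left, rotate +57.5° → (4.2230, -11.2689, 166.6000°)
go_straight(4.12): x += 4.12·cos θ, y += 4.12·sin θ → (0.2152, -10.3141, 166.6000°)
turn_right(132.9°): centre at ρ to the right, rotate −132.9° → (-1.9625, 1.8497, 33.7000°)
go_straight(1.46): x += 1.46·cos θ, y += 1.46·sin θ → (-0.7478, 2.6598, 33.7000°)
turn_left(30.3°): centre at ρ to the left, rotate +30.3° → (1.5704, 5.3126, 64.0000°)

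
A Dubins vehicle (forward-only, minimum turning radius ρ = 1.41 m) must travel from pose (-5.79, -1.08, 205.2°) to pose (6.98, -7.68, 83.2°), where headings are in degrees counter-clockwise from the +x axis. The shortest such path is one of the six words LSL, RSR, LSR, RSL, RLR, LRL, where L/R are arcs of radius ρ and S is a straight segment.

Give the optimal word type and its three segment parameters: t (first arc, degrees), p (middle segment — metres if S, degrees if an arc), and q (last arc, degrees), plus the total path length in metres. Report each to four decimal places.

LSL: t = 129.2115°, p = 11.9407 m, q = 108.7885°, L = 17.7977 m

Let ψ = atan2(Δy, Δx) = atan2(-6.60, 12.77) = -27.3316° be the start→goal bearing.
Normalize: d = |goal − start| / ρ = 14.374731/1.41 = 10.194845, α = (θ_start − ψ) mod 360° = 232.5316° = 4.058441 rad, β = (θ_goal − ψ) mod 360° = 110.5316° = 1.929140 rad.
Common terms: sin α = -0.793689, cos α = -0.608324, sin β = 0.936479, cos β = -0.350723, cos(α−β) = -0.529919, d² = 103.934862. Work in radians in the unit-radius frame; every candidate has L = ρ·(t + p + q).
LSL: p² = 2 + d² − 2cos(α−β) + 2d(sin α − sin β) = 71.717118; p = √p² = 8.468596; φ = atan2(cos β − cos α, d + sin α − sin β) = 0.030423 rad; t = (φ − α) mod 2π = 2.255167 rad, q = (β − φ) mod 2π = 1.898717 rad → L = 1.41·(2.255167 + 8.468596 + 1.898717) = 1.41·12.622480 = 17.797696 m
RSR: p² = 2 + d² − 2cos(α−β) + 2d(sin β − sin α) = 142.272284; p = √p² = 11.927795; φ = atan2(cos α − cos β, d − sin α + sin β) = -0.021598 rad; t = (α − φ) mod 2π = 4.080040 rad, q = (φ − β) mod 2π = 4.332447 rad → L = 1.41·(4.080040 + 11.927795 + 4.332447) = 1.41·20.340282 = 28.679797 m
LSR: p² = d² − 2 + 2cos(α−β) + 2d(sin α + sin β) = 103.786479; p = √p² = 10.187565; φ = atan2(−cos α − cos β, d + sin α + sin β) − atan2(−2, p) = 0.286360 rad; t = (φ − α) mod 2π = 2.511104 rad, q = (φ − β) mod 2π = 4.640406 rad → L = 1.41·(2.511104 + 10.187565 + 4.640406) = 1.41·17.339075 = 24.448095 m
RSL: p² = d² − 2 + 2cos(α−β) − 2d(sin α + sin β) = 97.963569; p = √p² = 9.897655; φ = atan2(cos α + cos β, d − sin α − sin β) − atan2(2, p) = -0.294503 rad; t = (α − φ) mod 2π = 4.352945 rad, q = (β − φ) mod 2π = 2.223643 rad → L = 1.41·(4.352945 + 9.897655 + 2.223643) = 1.41·16.474243 = 23.228682 m
RLR: c = (6 − d² + 2cos(α−β) + 2d(sin α − sin β))/8 = -16.784035, |c| > 1 → infeasible
LRL: c = (6 − d² + 2cos(α−β) − 2d(sin α − sin β))/8 = -7.964640, |c| > 1 → infeasible
Shortest: LSL with L = 17.797696 m ≈ 17.7977 m
Convert LSL to answer units (arcs ×180/π): t = 2.255167·180/π = 129.2115°, p = ρ·p = 1.41·8.468596 = 11.9407 m, q = 1.898717·180/π = 108.7885°, L = 17.7977 m.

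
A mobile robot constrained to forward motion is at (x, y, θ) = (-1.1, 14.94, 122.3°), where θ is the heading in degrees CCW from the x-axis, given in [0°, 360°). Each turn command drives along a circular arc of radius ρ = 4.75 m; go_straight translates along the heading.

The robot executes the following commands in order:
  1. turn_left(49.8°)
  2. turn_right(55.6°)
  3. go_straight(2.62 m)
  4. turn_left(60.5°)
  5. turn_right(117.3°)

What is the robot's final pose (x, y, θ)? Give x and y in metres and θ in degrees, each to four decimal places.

(-17.0841, 31.8010, 59.7000°)

set_pose: (x, y, θ) = (-1.1000, 14.9400, 122.3000°), ρ = 4.75
turn_left(49.8°): centre at ρ to the left, rotate +49.8° → (-4.4621, 17.1067, 172.1000°)
turn_right(55.6°): centre at ρ to the right, rotate −55.6° → (-8.0602, 19.6922, 116.5000°)
go_straight(2.62): x += 2.62·cos θ, y += 2.62·sin θ → (-9.2292, 22.0370, 116.5000°)
turn_left(60.5°): centre at ρ to the left, rotate +60.5° → (-13.2316, 24.6610, 177.0000°)
turn_right(117.3°): centre at ρ to the right, rotate −117.3° → (-17.0841, 31.8010, 59.7000°)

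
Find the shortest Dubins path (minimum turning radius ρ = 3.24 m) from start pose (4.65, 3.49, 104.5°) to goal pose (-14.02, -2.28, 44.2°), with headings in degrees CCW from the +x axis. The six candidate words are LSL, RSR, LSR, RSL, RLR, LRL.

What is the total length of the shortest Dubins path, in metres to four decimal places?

Let ψ = atan2(Δy, Δx) = atan2(-5.77, -18.67) = -162.8261° be the start→goal bearing.
Normalize: d = |goal − start| / ρ = 19.541285/3.24 = 6.031261, α = (θ_start − ψ) mod 360° = 267.3261° = 4.665721 rad, β = (θ_goal − ψ) mod 360° = 207.0261° = 3.613288 rad.
Common terms: sin α = -0.998911, cos α = -0.046651, sin β = -0.454397, cos β = -0.890799, cos(α−β) = 0.495459, d² = 36.376105. Work in radians in the unit-radius frame; every candidate has L = ρ·(t + p + q).
LSL: p² = 2 + d² − 2cos(α−β) + 2d(sin α − sin β) = 30.816971; p = √p² = 5.551304; φ = atan2(cos β − cos α, d + sin α − sin β) = -0.152655 rad; t = (φ − α) mod 2π = 1.464809 rad, q = (β − φ) mod 2π = 3.765943 rad → L = 3.24·(1.464809 + 5.551304 + 3.765943) = 3.24·10.782055 = 34.933859 m
RSR: p² = 2 + d² − 2cos(α−β) + 2d(sin β − sin α) = 43.953404; p = √p² = 6.629736; φ = atan2(cos α − cos β, d − sin α + sin β) = 0.127674 rad; t = (α − φ) mod 2π = 4.538047 rad, q = (φ − β) mod 2π = 2.797572 rad → L = 3.24·(4.538047 + 6.629736 + 2.797572) = 3.24·13.965355 = 45.247751 m
LSR: p² = d² − 2 + 2cos(α−β) + 2d(sin α + sin β) = 17.836462; p = √p² = 4.223324; φ = atan2(−cos α − cos β, d + sin α + sin β) − atan2(−2, p) = 0.644256 rad; t = (φ − α) mod 2π = 2.261720 rad, q = (φ − β) mod 2π = 3.314154 rad → L = 3.24·(2.261720 + 4.223324 + 3.314154) = 3.24·9.799197 = 31.749399 m
RSL: p² = d² − 2 + 2cos(α−β) − 2d(sin α + sin β) = 52.897582; p = √p² = 7.273072; φ = atan2(cos α + cos β, d − sin α − sin β) − atan2(2, p) = -0.392956 rad; t = (α − φ) mod 2π = 5.058677 rad, q = (β − φ) mod 2π = 4.006244 rad → L = 3.24·(5.058677 + 7.273072 + 4.006244) = 3.24·16.337994 = 52.935100 m
RLR: c = (6 − d² + 2cos(α−β) + 2d(sin α − sin β))/8 = -4.494176, |c| > 1 → infeasible
LRL: c = (6 − d² + 2cos(α−β) − 2d(sin α − sin β))/8 = -2.852121, |c| > 1 → infeasible
Shortest: LSR with L = 31.749399 m ≈ 31.7494 m

31.7494 m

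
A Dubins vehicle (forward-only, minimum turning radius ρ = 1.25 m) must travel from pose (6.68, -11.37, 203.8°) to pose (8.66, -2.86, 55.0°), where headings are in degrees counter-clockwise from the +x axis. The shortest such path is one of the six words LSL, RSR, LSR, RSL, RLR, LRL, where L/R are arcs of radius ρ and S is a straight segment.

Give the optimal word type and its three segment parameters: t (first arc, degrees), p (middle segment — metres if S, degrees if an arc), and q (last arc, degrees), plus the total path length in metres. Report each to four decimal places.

RSR: t = 141.6174°, p = 7.5181 m, q = 7.1826°, L = 10.7644 m

Let ψ = atan2(Δy, Δx) = atan2(8.51, 1.98) = 76.9022° be the start→goal bearing.
Normalize: d = |goal − start| / ρ = 8.737305/1.25 = 6.989844, α = (θ_start − ψ) mod 360° = 126.8978° = 2.214785 rad, β = (θ_goal − ψ) mod 360° = 338.0978° = 5.900920 rad.
Common terms: sin α = 0.799707, cos α = -0.600390, sin β = -0.373023, cos β = 0.927822, cos(α−β) = -0.855364, d² = 48.857920. Work in radians in the unit-radius frame; every candidate has L = ρ·(t + p + q).
LSL: p² = 2 + d² − 2cos(α−β) + 2d(sin α − sin β) = 68.963051; p = √p² = 8.304399; φ = atan2(cos β − cos α, d + sin α − sin β) = 0.185079 rad; t = (φ − α) mod 2π = 4.253480 rad, q = (β − φ) mod 2π = 5.715841 rad → L = 1.25·(4.253480 + 8.304399 + 5.715841) = 1.25·18.273720 = 22.842150 m
RSR: p² = 2 + d² − 2cos(α−β) + 2d(sin β − sin α) = 36.174246; p = √p² = 6.014503; φ = atan2(cos α − cos β, d − sin α + sin β) = -0.256904 rad; t = (α − φ) mod 2π = 2.471690 rad, q = (φ − β) mod 2π = 0.125360 rad → L = 1.25·(2.471690 + 6.014503 + 0.125360) = 1.25·8.611553 = 10.764441 m
LSR: p² = d² − 2 + 2cos(α−β) + 2d(sin α + sin β) = 51.112108; p = √p² = 7.149273; φ = atan2(−cos α − cos β, d + sin α + sin β) − atan2(−2, p) = 0.228655 rad; t = (φ − α) mod 2π = 4.297056 rad, q = (φ − β) mod 2π = 0.610920 rad → L = 1.25·(4.297056 + 7.149273 + 0.610920) = 1.25·12.057249 = 15.071561 m
RSL: p² = d² − 2 + 2cos(α−β) − 2d(sin α + sin β) = 39.182275; p = √p² = 6.259575; φ = atan2(cos α + cos β, d − sin α − sin β) − atan2(2, p) = -0.259411 rad; t = (α − φ) mod 2π = 2.474196 rad, q = (β − φ) mod 2π = 6.160331 rad → L = 1.25·(2.474196 + 6.259575 + 6.160331) = 1.25·14.894102 = 18.617627 m
RLR: c = (6 − d² + 2cos(α−β) + 2d(sin α − sin β))/8 = -3.521781, |c| > 1 → infeasible
LRL: c = (6 − d² + 2cos(α−β) − 2d(sin α − sin β))/8 = -7.620381, |c| > 1 → infeasible
Shortest: RSR with L = 10.764441 m ≈ 10.7644 m
Convert RSR to answer units (arcs ×180/π): t = 2.471690·180/π = 141.6174°, p = ρ·p = 1.25·6.014503 = 7.5181 m, q = 0.125360·180/π = 7.1826°, L = 10.7644 m.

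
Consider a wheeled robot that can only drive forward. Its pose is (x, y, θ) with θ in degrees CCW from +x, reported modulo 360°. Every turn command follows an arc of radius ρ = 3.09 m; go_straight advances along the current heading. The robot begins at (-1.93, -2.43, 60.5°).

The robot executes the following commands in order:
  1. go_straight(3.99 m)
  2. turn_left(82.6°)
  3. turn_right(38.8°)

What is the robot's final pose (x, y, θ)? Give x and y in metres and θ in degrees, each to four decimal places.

set_pose: (x, y, θ) = (-1.9300, -2.4300, 60.5000°), ρ = 3.09
go_straight(3.99): x += 3.99·cos θ, y += 3.99·sin θ → (0.0348, 1.0427, 60.5000°)
turn_left(82.6°): centre at ρ to the left, rotate +82.6° → (-0.7993, 5.0353, 143.1000°)
turn_right(38.8°): centre at ρ to the right, rotate −38.8° → (-1.9383, 6.7431, 104.3000°)

(-1.9383, 6.7431, 104.3000°)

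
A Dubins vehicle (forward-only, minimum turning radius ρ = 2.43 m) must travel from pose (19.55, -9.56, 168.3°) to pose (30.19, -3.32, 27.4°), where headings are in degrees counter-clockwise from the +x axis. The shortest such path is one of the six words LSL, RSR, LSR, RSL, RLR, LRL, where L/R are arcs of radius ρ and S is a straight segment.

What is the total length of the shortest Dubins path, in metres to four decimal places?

Let ψ = atan2(Δy, Δx) = atan2(6.24, 10.64) = 30.3902° be the start→goal bearing.
Normalize: d = |goal − start| / ρ = 12.334796/2.43 = 5.076048, α = (θ_start − ψ) mod 360° = 137.9098° = 2.406980 rad, β = (θ_goal − ψ) mod 360° = 357.0098° = 6.230997 rad.
Common terms: sin α = 0.670299, cos α = -0.742091, sin β = -0.052165, cos β = 0.998638, cos(α−β) = -0.776046, d² = 25.766262. Work in radians in the unit-radius frame; every candidate has L = ρ·(t + p + q).
LSL: p² = 2 + d² − 2cos(α−β) + 2d(sin α − sin β) = 36.652881; p = √p² = 6.054162; φ = atan2(cos β − cos α, d + sin α − sin β) = 0.291643 rad; t = (φ − α) mod 2π = 4.167848 rad, q = (β − φ) mod 2π = 5.939354 rad → L = 2.43·(4.167848 + 6.054162 + 5.939354) = 2.43·16.161364 = 39.272114 m
RSR: p² = 2 + d² − 2cos(α−β) + 2d(sin β − sin α) = 21.983828; p = √p² = 4.688692; φ = atan2(cos α − cos β, d − sin α + sin β) = -0.380367 rad; t = (α − φ) mod 2π = 2.787347 rad, q = (φ − β) mod 2π = 5.955007 rad → L = 2.43·(2.787347 + 4.688692 + 5.955007) = 2.43·13.431046 = 32.637441 m
LSR: p² = d² − 2 + 2cos(α−β) + 2d(sin α + sin β) = 28.489531; p = √p² = 5.337559; φ = atan2(−cos α − cos β, d + sin α + sin β) − atan2(−2, p) = 0.313486 rad; t = (φ − α) mod 2π = 4.189691 rad, q = (φ − β) mod 2π = 0.365675 rad → L = 2.43·(4.189691 + 5.337559 + 0.365675) = 2.43·9.892925 = 24.039807 m
RSL: p² = d² − 2 + 2cos(α−β) − 2d(sin α + sin β) = 15.938807; p = √p² = 3.992344; φ = atan2(cos α + cos β, d − sin α − sin β) − atan2(2, p) = -0.406929 rad; t = (α − φ) mod 2π = 2.813909 rad, q = (β − φ) mod 2π = 0.354740 rad → L = 2.43·(2.813909 + 3.992344 + 0.354740) = 2.43·7.160993 = 17.401214 m
RLR: c = (6 − d² + 2cos(α−β) + 2d(sin α − sin β))/8 = -1.747979, |c| > 1 → infeasible
LRL: c = (6 − d² + 2cos(α−β) − 2d(sin α − sin β))/8 = -3.581610, |c| > 1 → infeasible
Shortest: RSL with L = 17.401214 m ≈ 17.4012 m

17.4012 m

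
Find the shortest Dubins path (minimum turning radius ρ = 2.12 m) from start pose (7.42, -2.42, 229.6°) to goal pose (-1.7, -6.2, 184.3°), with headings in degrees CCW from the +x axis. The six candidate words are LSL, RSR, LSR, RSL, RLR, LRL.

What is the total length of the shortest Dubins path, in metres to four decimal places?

9.9215 m

Let ψ = atan2(Δy, Δx) = atan2(-3.78, -9.12) = -157.4873° be the start→goal bearing.
Normalize: d = |goal − start| / ρ = 9.872325/2.12 = 4.656757, α = (θ_start − ψ) mod 360° = 27.0873° = 0.472762 rad, β = (θ_goal − ψ) mod 360° = 341.7873° = 5.965313 rad.
Common terms: sin α = 0.455347, cos α = 0.890314, sin β = -0.312546, cos β = 0.949903, cos(α−β) = 0.703395, d² = 21.685386. Work in radians in the unit-radius frame; every candidate has L = ρ·(t + p + q).
LSL: p² = 2 + d² − 2cos(α−β) + 2d(sin α − sin β) = 29.430380; p = √p² = 5.424977; φ = atan2(cos β − cos α, d + sin α − sin β) = 0.010984 rad; t = (φ − α) mod 2π = 5.821407 rad, q = (β − φ) mod 2π = 5.954329 rad → L = 2.12·(5.821407 + 5.424977 + 5.954329) = 2.12·17.200714 = 36.465513 m
RSR: p² = 2 + d² − 2cos(α−β) + 2d(sin β − sin α) = 15.126814; p = √p² = 3.889320; φ = atan2(cos α − cos β, d − sin α + sin β) = -0.015322 rad; t = (α − φ) mod 2π = 0.488084 rad, q = (φ − β) mod 2π = 0.302550 rad → L = 2.12·(0.488084 + 3.889320 + 0.302550) = 2.12·4.679955 = 9.921504 m
LSR: p² = d² − 2 + 2cos(α−β) + 2d(sin α + sin β) = 22.422159; p = √p² = 4.735204; φ = atan2(−cos α − cos β, d + sin α + sin β) − atan2(−2, p) = 0.033513 rad; t = (φ − α) mod 2π = 5.843936 rad, q = (φ − β) mod 2π = 0.351385 rad → L = 2.12·(5.843936 + 4.735204 + 0.351385) = 2.12·10.930525 = 23.172713 m
RSL: p² = d² − 2 + 2cos(α−β) − 2d(sin α + sin β) = 19.762192; p = √p² = 4.445469; φ = atan2(cos α + cos β, d − sin α − sin β) − atan2(2, p) = -0.035664 rad; t = (α − φ) mod 2π = 0.508427 rad, q = (β − φ) mod 2π = 6.000978 rad → L = 2.12·(0.508427 + 4.445469 + 6.000978) = 2.12·10.954873 = 23.224331 m
RLR: c = (6 − d² + 2cos(α−β) + 2d(sin α − sin β))/8 = -0.890852; p = 2π − arccos c = 3.613172 rad; φ = atan2(cos α − cos β, d − sin α + sin β) = -0.015322 rad; t = (α − φ + p/2) mod 2π = 2.294670 rad, q = (α − β − t + p) mod 2π = 2.109136 rad → L = 2.12·(2.294670 + 3.613172 + 2.109136) = 2.12·8.016979 = 16.995995 m
LRL: c = (6 − d² + 2cos(α−β) − 2d(sin α − sin β))/8 = -2.678797, |c| > 1 → infeasible
Shortest: RSR with L = 9.921504 m ≈ 9.9215 m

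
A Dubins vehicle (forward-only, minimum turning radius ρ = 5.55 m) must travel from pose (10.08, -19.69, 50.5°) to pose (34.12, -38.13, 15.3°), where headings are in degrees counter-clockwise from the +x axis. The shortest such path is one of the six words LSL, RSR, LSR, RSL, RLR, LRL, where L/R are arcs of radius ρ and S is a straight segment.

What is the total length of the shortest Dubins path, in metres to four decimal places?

Let ψ = atan2(Δy, Δx) = atan2(-18.44, 24.04) = -37.4902° be the start→goal bearing.
Normalize: d = |goal − start| / ρ = 30.297775/5.55 = 5.459059, α = (θ_start − ψ) mod 360° = 87.9902° = 1.535718 rad, β = (θ_goal − ψ) mod 360° = 52.7902° = 0.921363 rad.
Common terms: sin α = 0.999385, cos α = 0.035071, sin β = 0.796426, cos β = 0.604736, cos(α−β) = 0.817145, d² = 29.801321. Work in radians in the unit-radius frame; every candidate has L = ρ·(t + p + q).
LSL: p² = 2 + d² − 2cos(α−β) + 2d(sin α − sin β) = 32.382956; p = √p² = 5.690602; φ = atan2(cos β − cos α, d + sin α − sin β) = 0.100274 rad; t = (φ − α) mod 2π = 4.847741 rad, q = (β − φ) mod 2π = 0.821088 rad → L = 5.55·(4.847741 + 5.690602 + 0.821088) = 5.55·11.359432 = 63.044847 m
RSR: p² = 2 + d² − 2cos(α−β) + 2d(sin β − sin α) = 27.951107; p = √p² = 5.286881; φ = atan2(cos α − cos β, d − sin α + sin β) = -0.107960 rad; t = (α − φ) mod 2π = 1.643679 rad, q = (φ − β) mod 2π = 5.253862 rad → L = 5.55·(1.643679 + 5.286881 + 5.253862) = 5.55·12.184422 = 67.623541 m
LSR: p² = d² − 2 + 2cos(α−β) + 2d(sin α + sin β) = 49.042488; p = √p² = 7.003034; φ = atan2(−cos α − cos β, d + sin α + sin β) − atan2(−2, p) = 0.190223 rad; t = (φ − α) mod 2π = 4.937690 rad, q = (φ − β) mod 2π = 5.552046 rad → L = 5.55·(4.937690 + 7.003034 + 5.552046) = 5.55·17.492770 = 97.084871 m
RSL: p² = d² − 2 + 2cos(α−β) − 2d(sin α + sin β) = 9.828734; p = √p² = 3.135081; φ = atan2(cos α + cos β, d − sin α − sin β) − atan2(2, p) = -0.394940 rad; t = (α − φ) mod 2π = 1.930659 rad, q = (β − φ) mod 2π = 1.316303 rad → L = 5.55·(1.930659 + 3.135081 + 1.316303) = 5.55·6.382043 = 35.420340 m
RLR: c = (6 − d² + 2cos(α−β) + 2d(sin α − sin β))/8 = -2.493888, |c| > 1 → infeasible
LRL: c = (6 − d² + 2cos(α−β) − 2d(sin α − sin β))/8 = -3.047870, |c| > 1 → infeasible
Shortest: RSL with L = 35.420340 m ≈ 35.4203 m

35.4203 m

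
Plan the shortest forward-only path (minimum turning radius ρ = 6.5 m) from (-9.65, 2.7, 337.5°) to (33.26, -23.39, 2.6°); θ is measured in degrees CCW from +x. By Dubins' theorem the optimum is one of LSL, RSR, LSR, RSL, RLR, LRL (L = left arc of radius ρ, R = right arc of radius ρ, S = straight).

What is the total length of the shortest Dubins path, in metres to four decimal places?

Let ψ = atan2(Δy, Δx) = atan2(-26.09, 42.91) = -31.3003° be the start→goal bearing.
Normalize: d = |goal − start| / ρ = 50.219082/6.5 = 7.726013, α = (θ_start − ψ) mod 360° = 8.8003° = 0.153594 rad, β = (θ_goal − ψ) mod 360° = 33.9003° = 0.591672 rad.
Common terms: sin α = 0.152991, cos α = 0.988228, sin β = 0.557750, cos β = 0.830009, cos(α−β) = 0.905569, d² = 59.691271. Work in radians in the unit-radius frame; every candidate has L = ρ·(t + p + q).
LSL: p² = 2 + d² − 2cos(α−β) + 2d(sin α − sin β) = 53.625796; p = √p² = 7.322964; φ = atan2(cos β − cos α, d + sin α − sin β) = -0.021607 rad; t = (φ − α) mod 2π = 6.107984 rad, q = (β − φ) mod 2π = 0.613279 rad → L = 6.5·(6.107984 + 7.322964 + 0.613279) = 6.5·14.044227 = 91.287473 m
RSR: p² = 2 + d² − 2cos(α−β) + 2d(sin β − sin α) = 66.134471; p = √p² = 8.132310; φ = atan2(cos α − cos β, d − sin α + sin β) = 0.019457 rad; t = (α − φ) mod 2π = 0.134138 rad, q = (φ − β) mod 2π = 5.710970 rad → L = 6.5·(0.134138 + 8.132310 + 5.710970) = 6.5·13.977418 = 90.853217 m
LSR: p² = d² − 2 + 2cos(α−β) + 2d(sin α + sin β) = 70.484790; p = √p² = 8.395522; φ = atan2(−cos α − cos β, d + sin α + sin β) − atan2(−2, p) = 0.021596 rad; t = (φ − α) mod 2π = 6.151187 rad, q = (φ − β) mod 2π = 5.713110 rad → L = 6.5·(6.151187 + 8.395522 + 5.713110) = 6.5·20.259819 = 131.688822 m
RSL: p² = d² − 2 + 2cos(α−β) − 2d(sin α + sin β) = 48.520027; p = √p² = 6.965632; φ = atan2(cos α + cos β, d − sin α − sin β) − atan2(2, p) = -0.026000 rad; t = (α − φ) mod 2π = 0.179594 rad, q = (β − φ) mod 2π = 0.617672 rad → L = 6.5·(0.179594 + 6.965632 + 0.617672) = 6.5·7.762898 = 50.458839 m
RLR: c = (6 − d² + 2cos(α−β) + 2d(sin α − sin β))/8 = -7.266809, |c| > 1 → infeasible
LRL: c = (6 − d² + 2cos(α−β) − 2d(sin α − sin β))/8 = -5.703224, |c| > 1 → infeasible
Shortest: RSL with L = 50.458839 m ≈ 50.4588 m

50.4588 m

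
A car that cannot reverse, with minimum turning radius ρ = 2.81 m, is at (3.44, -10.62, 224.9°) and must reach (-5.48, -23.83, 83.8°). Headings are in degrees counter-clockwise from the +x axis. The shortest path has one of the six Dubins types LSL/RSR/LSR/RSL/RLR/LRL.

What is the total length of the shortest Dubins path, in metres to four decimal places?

23.1244 m

Let ψ = atan2(Δy, Δx) = atan2(-13.21, -8.92) = -124.0290° be the start→goal bearing.
Normalize: d = |goal − start| / ρ = 15.939589/2.81 = 5.672452, α = (θ_start − ψ) mod 360° = 348.9290° = 6.089960 rad, β = (θ_goal − ψ) mod 360° = 207.8290° = 3.627301 rad.
Common terms: sin α = -0.192025, cos α = 0.981390, sin β = -0.466835, cos β = -0.884345, cos(α−β) = -0.778243, d² = 32.176707. Work in radians in the unit-radius frame; every candidate has L = ρ·(t + p + q).
LSL: p² = 2 + d² − 2cos(α−β) + 2d(sin α − sin β) = 38.850888; p = √p² = 6.233048; φ = atan2(cos β − cos α, d + sin α − sin β) = -0.303990 rad; t = (φ − α) mod 2π = 6.172420 rad, q = (β − φ) mod 2π = 3.931291 rad → L = 2.81·(6.172420 + 6.233048 + 3.931291) = 2.81·16.336759 = 45.906293 m
RSR: p² = 2 + d² − 2cos(α−β) + 2d(sin β − sin α) = 32.615500; p = √p² = 5.710998; φ = atan2(cos α − cos β, d − sin α + sin β) = 0.332801 rad; t = (α − φ) mod 2π = 5.757160 rad, q = (φ − β) mod 2π = 2.988685 rad → L = 2.81·(5.757160 + 5.710998 + 2.988685) = 2.81·14.456843 = 40.623729 m
LSR: p² = d² − 2 + 2cos(α−β) + 2d(sin α + sin β) = 21.145524; p = √p² = 4.598426; φ = atan2(−cos α − cos β, d + sin α + sin β) − atan2(−2, p) = 0.390898 rad; t = (φ − α) mod 2π = 0.584123 rad, q = (φ − β) mod 2π = 3.046783 rad → L = 2.81·(0.584123 + 4.598426 + 3.046783) = 2.81·8.229332 = 23.124424 m
RSL: p² = d² − 2 + 2cos(α−β) − 2d(sin α + sin β) = 36.094919; p = √p² = 6.007905; φ = atan2(cos α + cos β, d − sin α − sin β) − atan2(2, p) = -0.306029 rad; t = (α − φ) mod 2π = 0.112804 rad, q = (β − φ) mod 2π = 3.933330 rad → L = 2.81·(0.112804 + 6.007905 + 3.933330) = 2.81·10.054039 = 28.251850 m
RLR: c = (6 − d² + 2cos(α−β) + 2d(sin α − sin β))/8 = -3.076937, |c| > 1 → infeasible
LRL: c = (6 − d² + 2cos(α−β) − 2d(sin α − sin β))/8 = -3.856361, |c| > 1 → infeasible
Shortest: LSR with L = 23.124424 m ≈ 23.1244 m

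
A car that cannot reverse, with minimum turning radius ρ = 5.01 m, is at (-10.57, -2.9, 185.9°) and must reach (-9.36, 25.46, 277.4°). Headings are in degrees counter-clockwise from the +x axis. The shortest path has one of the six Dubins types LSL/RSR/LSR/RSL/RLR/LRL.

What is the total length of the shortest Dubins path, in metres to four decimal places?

46.4394 m

Let ψ = atan2(Δy, Δx) = atan2(28.36, 1.21) = 87.5569° be the start→goal bearing.
Normalize: d = |goal − start| / ρ = 28.385801/5.01 = 5.665829, α = (θ_start − ψ) mod 360° = 98.3431° = 1.716411 rad, β = (θ_goal − ψ) mod 360° = 189.8431° = 3.313387 rad.
Common terms: sin α = 0.989417, cos α = -0.145100, sin β = -0.170950, cos β = -0.985280, cos(α−β) = -0.026177, d² = 32.101613. Work in radians in the unit-radius frame; every candidate has L = ρ·(t + p + q).
LSL: p² = 2 + d² − 2cos(α−β) + 2d(sin α − sin β) = 47.302853; p = √p² = 6.877707; φ = atan2(cos β − cos α, d + sin α − sin β) = -0.122466 rad; t = (φ − α) mod 2π = 4.444309 rad, q = (β − φ) mod 2π = 3.435853 rad → L = 5.01·(4.444309 + 6.877707 + 3.435853) = 5.01·14.757868 = 73.936921 m
RSR: p² = 2 + d² − 2cos(α−β) + 2d(sin β − sin α) = 21.005082; p = √p² = 4.583130; φ = atan2(cos α − cos β, d − sin α + sin β) = 0.184363 rad; t = (α − φ) mod 2π = 1.532048 rad, q = (φ − β) mod 2π = 3.154161 rad → L = 5.01·(1.532048 + 4.583130 + 3.154161) = 5.01·9.269339 = 46.439389 m
LSR: p² = d² − 2 + 2cos(α−β) + 2d(sin α + sin β) = 39.323841; p = √p² = 6.270872; φ = atan2(−cos α − cos β, d + sin α + sin β) − atan2(−2, p) = 0.481328 rad; t = (φ − α) mod 2π = 5.048103 rad, q = (φ − β) mod 2π = 3.451126 rad → L = 5.01·(5.048103 + 6.270872 + 3.451126) = 5.01·14.770101 = 73.998208 m
RSL: p² = d² − 2 + 2cos(α−β) − 2d(sin α + sin β) = 20.774677; p = √p² = 4.557925; φ = atan2(cos α + cos β, d − sin α − sin β) − atan2(2, p) = -0.642598 rad; t = (α − φ) mod 2π = 2.359009 rad, q = (β − φ) mod 2π = 3.955985 rad → L = 5.01·(2.359009 + 4.557925 + 3.955985) = 5.01·10.872919 = 54.473325 m
RLR: c = (6 − d² + 2cos(α−β) + 2d(sin α − sin β))/8 = -1.625635, |c| > 1 → infeasible
LRL: c = (6 − d² + 2cos(α−β) − 2d(sin α − sin β))/8 = -4.912857, |c| > 1 → infeasible
Shortest: RSR with L = 46.439389 m ≈ 46.4394 m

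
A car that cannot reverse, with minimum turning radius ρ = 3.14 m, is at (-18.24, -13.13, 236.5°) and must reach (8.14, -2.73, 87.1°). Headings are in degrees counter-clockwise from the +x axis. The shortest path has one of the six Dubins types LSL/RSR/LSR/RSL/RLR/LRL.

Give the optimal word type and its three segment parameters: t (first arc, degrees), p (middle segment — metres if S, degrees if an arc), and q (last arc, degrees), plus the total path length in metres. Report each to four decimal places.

LSL: t = 154.2930°, p = 24.0106 m, q = 56.3070°, L = 35.5522 m

Let ψ = atan2(Δy, Δx) = atan2(10.40, 26.38) = 21.5162° be the start→goal bearing.
Normalize: d = |goal − start| / ρ = 28.356029/3.14 = 9.030583, α = (θ_start − ψ) mod 360° = 214.9838° = 3.752174 rad, β = (θ_goal − ψ) mod 360° = 65.5838° = 1.144652 rad.
Common terms: sin α = -0.573344, cos α = -0.819315, sin β = 0.910566, cos β = 0.413363, cos(α−β) = -0.860742, d² = 81.551422. Work in radians in the unit-radius frame; every candidate has L = ρ·(t + p + q).
LSL: p² = 2 + d² − 2cos(α−β) + 2d(sin α − sin β) = 58.471751; p = √p² = 7.646682; φ = atan2(cos β − cos α, d + sin α − sin β) = 0.161911 rad; t = (φ − α) mod 2π = 2.692922 rad, q = (β − φ) mod 2π = 0.982742 rad → L = 3.14·(2.692922 + 7.646682 + 0.982742) = 3.14·11.322346 = 35.552166 m
RSR: p² = 2 + d² − 2cos(α−β) + 2d(sin β − sin α) = 112.074061; p = √p² = 10.586504; φ = atan2(cos α − cos β, d − sin α + sin β) = -0.116703 rad; t = (α − φ) mod 2π = 3.868878 rad, q = (φ − β) mod 2π = 5.021830 rad → L = 3.14·(3.868878 + 10.586504 + 5.021830) = 3.14·19.477211 = 61.158442 m
LSR: p² = d² − 2 + 2cos(α−β) + 2d(sin α + sin β) = 83.920566; p = √p² = 9.160817; φ = atan2(−cos α − cos β, d + sin α + sin β) − atan2(−2, p) = 0.258256 rad; t = (φ − α) mod 2π = 2.789267 rad, q = (φ − β) mod 2π = 5.396789 rad → L = 3.14·(2.789267 + 9.160817 + 5.396789) = 3.14·17.346873 = 54.469181 m
RSL: p² = d² − 2 + 2cos(α−β) − 2d(sin α + sin β) = 71.739309; p = √p² = 8.469906; φ = atan2(cos α + cos β, d − sin α − sin β) − atan2(2, p) = -0.278546 rad; t = (α − φ) mod 2π = 4.030720 rad, q = (β − φ) mod 2π = 1.423198 rad → L = 3.14·(4.030720 + 8.469906 + 1.423198) = 3.14·13.923824 = 43.720807 m
RLR: c = (6 − d² + 2cos(α−β) + 2d(sin α − sin β))/8 = -13.009258, |c| > 1 → infeasible
LRL: c = (6 − d² + 2cos(α−β) − 2d(sin α − sin β))/8 = -6.308969, |c| > 1 → infeasible
Shortest: LSL with L = 35.552166 m ≈ 35.5522 m
Convert LSL to answer units (arcs ×180/π): t = 2.692922·180/π = 154.2930°, p = ρ·p = 3.14·7.646682 = 24.0106 m, q = 0.982742·180/π = 56.3070°, L = 35.5522 m.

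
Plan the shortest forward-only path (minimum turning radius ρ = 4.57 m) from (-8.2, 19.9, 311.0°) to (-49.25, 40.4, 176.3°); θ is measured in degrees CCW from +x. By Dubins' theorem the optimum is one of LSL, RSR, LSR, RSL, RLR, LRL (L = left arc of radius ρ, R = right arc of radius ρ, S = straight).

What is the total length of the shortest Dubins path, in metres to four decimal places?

57.7436 m

Let ψ = atan2(Δy, Δx) = atan2(20.50, -41.05) = 153.4629° be the start→goal bearing.
Normalize: d = |goal − start| / ρ = 45.884120/4.57 = 10.040289, α = (θ_start − ψ) mod 360° = 157.5371° = 2.749542 rad, β = (θ_goal − ψ) mod 360° = 22.8371° = 0.398583 rad.
Common terms: sin α = 0.382085, cos α = -0.924127, sin β = 0.388113, cos β = 0.921612, cos(α−β) = -0.703395, d² = 100.807402. Work in radians in the unit-radius frame; every candidate has L = ρ·(t + p + q).
LSL: p² = 2 + d² − 2cos(α−β) + 2d(sin α − sin β) = 104.093140; p = √p² = 10.202605; φ = atan2(cos β − cos α, d + sin α − sin β) = 0.181910 rad; t = (φ − α) mod 2π = 3.715554 rad, q = (β − φ) mod 2π = 0.216673 rad → L = 4.57·(3.715554 + 10.202605 + 0.216673) = 4.57·14.134831 = 64.596179 m
RSR: p² = 2 + d² − 2cos(α−β) + 2d(sin β − sin α) = 104.335242; p = √p² = 10.214462; φ = atan2(cos α − cos β, d − sin α + sin β) = -0.181697 rad; t = (α − φ) mod 2π = 2.931238 rad, q = (φ − β) mod 2π = 5.702906 rad → L = 4.57·(2.931238 + 10.214462 + 5.702906) = 4.57·18.848606 = 86.138130 m
LSR: p² = d² − 2 + 2cos(α−β) + 2d(sin α + sin β) = 112.866624; p = √p² = 10.623870; φ = atan2(−cos α − cos β, d + sin α + sin β) − atan2(−2, p) = 0.186310 rad; t = (φ − α) mod 2π = 3.719954 rad, q = (φ − β) mod 2π = 6.070912 rad → L = 4.57·(3.719954 + 10.623870 + 6.070912) = 4.57·20.414737 = 93.295347 m
RSL: p² = d² − 2 + 2cos(α−β) − 2d(sin α + sin β) = 81.934600; p = √p² = 9.051773; φ = atan2(cos α + cos β, d − sin α − sin β) − atan2(2, p) = -0.217729 rad; t = (α − φ) mod 2π = 2.967270 rad, q = (β − φ) mod 2π = 0.616312 rad → L = 4.57·(2.967270 + 9.051773 + 0.616312) = 4.57·12.635356 = 57.743575 m
RLR: c = (6 − d² + 2cos(α−β) + 2d(sin α − sin β))/8 = -12.041905, |c| > 1 → infeasible
LRL: c = (6 − d² + 2cos(α−β) − 2d(sin α − sin β))/8 = -12.011643, |c| > 1 → infeasible
Shortest: RSL with L = 57.743575 m ≈ 57.7436 m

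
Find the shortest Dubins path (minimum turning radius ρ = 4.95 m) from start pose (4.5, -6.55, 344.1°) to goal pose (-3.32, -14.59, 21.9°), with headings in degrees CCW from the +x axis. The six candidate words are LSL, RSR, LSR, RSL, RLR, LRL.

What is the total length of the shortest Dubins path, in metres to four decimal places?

36.9626 m

Let ψ = atan2(Δy, Δx) = atan2(-8.04, -7.82) = -134.2053° be the start→goal bearing.
Normalize: d = |goal − start| / ρ = 11.215792/4.95 = 2.265817, α = (θ_start − ψ) mod 360° = 118.3053° = 2.064817 rad, β = (θ_goal − ψ) mod 360° = 156.1053° = 2.724551 rad.
Common terms: sin α = 0.880434, cos α = -0.474169, sin β = 0.405057, cos β = -0.914291, cos(α−β) = 0.790155, d² = 5.133925. Work in radians in the unit-radius frame; every candidate has L = ρ·(t + p + q).
LSL: p² = 2 + d² − 2cos(α−β) + 2d(sin α − sin β) = 7.707846; p = √p² = 2.776301; φ = atan2(cos β − cos α, d + sin α − sin β) = -0.159200 rad; t = (φ − α) mod 2π = 4.059169 rad, q = (β − φ) mod 2π = 2.883751 rad → L = 4.95·(4.059169 + 2.776301 + 2.883751) = 4.95·9.719221 = 48.110142 m
RSR: p² = 2 + d² − 2cos(α−β) + 2d(sin β − sin α) = 3.399384; p = √p² = 1.843742; φ = atan2(cos α − cos β, d − sin α + sin β) = 0.241039 rad; t = (α − φ) mod 2π = 1.823778 rad, q = (φ − β) mod 2π = 3.799673 rad → L = 4.95·(1.823778 + 1.843742 + 3.799673) = 4.95·7.467193 = 36.962604 m
LSR: p² = d² − 2 + 2cos(α−β) + 2d(sin α + sin β) = 10.539609; p = √p² = 3.246476; φ = atan2(−cos α − cos β, d + sin α + sin β) − atan2(−2, p) = 0.924838 rad; t = (φ − α) mod 2π = 5.143207 rad, q = (φ − β) mod 2π = 4.483473 rad → L = 4.95·(5.143207 + 3.246476 + 4.483473) = 4.95·12.873156 = 63.722123 m
RSL: p² = d² − 2 + 2cos(α−β) − 2d(sin α + sin β) = -1.111139 < 0 → infeasible
RLR: c = (6 − d² + 2cos(α−β) + 2d(sin α − sin β))/8 = 0.575077; p = 2π − arccos c = 5.325087 rad; φ = atan2(cos α − cos β, d − sin α + sin β) = 0.241039 rad; t = (α − φ + p/2) mod 2π = 4.486322 rad, q = (α − β − t + p) mod 2π = 0.179031 rad → L = 4.95·(4.486322 + 5.325087 + 0.179031) = 4.95·9.990440 = 49.452678 m
LRL: c = (6 − d² + 2cos(α−β) − 2d(sin α − sin β))/8 = 0.036519; p = 2π − arccos c = 4.748916 rad; φ = atan2(cos β − cos α, d + sin α − sin β) = -0.159200 rad; t = (φ − α + p/2) mod 2π = 0.150442 rad, q = (β − α − t + p) mod 2π = 5.258209 rad → L = 4.95·(0.150442 + 4.748916 + 5.258209) = 4.95·10.157567 = 50.279957 m
Shortest: RSR with L = 36.962604 m ≈ 36.9626 m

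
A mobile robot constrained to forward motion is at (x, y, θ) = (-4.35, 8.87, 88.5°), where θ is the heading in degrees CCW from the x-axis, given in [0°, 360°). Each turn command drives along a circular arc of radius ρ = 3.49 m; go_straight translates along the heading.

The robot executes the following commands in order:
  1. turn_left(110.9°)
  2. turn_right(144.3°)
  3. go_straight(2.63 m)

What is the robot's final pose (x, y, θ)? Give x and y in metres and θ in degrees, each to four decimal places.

(-11.5149, 19.6988, 55.1000°)

set_pose: (x, y, θ) = (-4.3500, 8.8700, 88.5000°), ρ = 3.49
turn_left(110.9°): centre at ρ to the left, rotate +110.9° → (-8.9980, 12.2532, 199.4000°)
turn_right(144.3°): centre at ρ to the right, rotate −144.3° → (-13.0196, 17.5418, 55.1000°)
go_straight(2.63): x += 2.63·cos θ, y += 2.63·sin θ → (-11.5149, 19.6988, 55.1000°)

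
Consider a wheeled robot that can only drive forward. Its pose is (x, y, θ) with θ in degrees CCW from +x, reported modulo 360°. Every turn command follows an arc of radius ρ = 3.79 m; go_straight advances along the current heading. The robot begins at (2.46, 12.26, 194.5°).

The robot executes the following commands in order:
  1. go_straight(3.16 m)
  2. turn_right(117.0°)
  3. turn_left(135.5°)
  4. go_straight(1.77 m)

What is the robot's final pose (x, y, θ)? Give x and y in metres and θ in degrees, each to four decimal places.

(-12.4972, 18.9932, 213.0000°)

set_pose: (x, y, θ) = (2.4600, 12.2600, 194.5000°), ρ = 3.79
go_straight(3.16): x += 3.16·cos θ, y += 3.16·sin θ → (-0.5993, 11.4688, 194.5000°)
turn_right(117.0°): centre at ρ to the right, rotate −117.0° → (-5.2484, 15.9584, 77.5000°)
turn_left(135.5°): centre at ρ to the left, rotate +135.5° → (-11.0128, 19.9573, 213.0000°)
go_straight(1.77): x += 1.77·cos θ, y += 1.77·sin θ → (-12.4972, 18.9932, 213.0000°)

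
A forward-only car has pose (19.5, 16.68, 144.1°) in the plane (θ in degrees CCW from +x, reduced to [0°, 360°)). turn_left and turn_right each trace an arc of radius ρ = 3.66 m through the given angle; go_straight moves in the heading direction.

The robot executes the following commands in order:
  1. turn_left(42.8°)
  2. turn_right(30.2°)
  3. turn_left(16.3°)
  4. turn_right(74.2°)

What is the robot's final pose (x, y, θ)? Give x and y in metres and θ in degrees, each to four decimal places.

set_pose: (x, y, θ) = (19.5000, 16.6800, 144.1000°), ρ = 3.66
turn_left(42.8°): centre at ρ to the left, rotate +42.8° → (16.9142, 17.3487, 186.9000°)
turn_right(30.2°): centre at ρ to the right, rotate −30.2° → (15.0268, 17.6207, 156.7000°)
turn_left(16.3°): centre at ρ to the left, rotate +16.3° → (14.0251, 17.8919, 173.0000°)
turn_right(74.2°): centre at ρ to the right, rotate −74.2° → (10.8543, 20.9647, 98.8000°)

(10.8543, 20.9647, 98.8000°)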